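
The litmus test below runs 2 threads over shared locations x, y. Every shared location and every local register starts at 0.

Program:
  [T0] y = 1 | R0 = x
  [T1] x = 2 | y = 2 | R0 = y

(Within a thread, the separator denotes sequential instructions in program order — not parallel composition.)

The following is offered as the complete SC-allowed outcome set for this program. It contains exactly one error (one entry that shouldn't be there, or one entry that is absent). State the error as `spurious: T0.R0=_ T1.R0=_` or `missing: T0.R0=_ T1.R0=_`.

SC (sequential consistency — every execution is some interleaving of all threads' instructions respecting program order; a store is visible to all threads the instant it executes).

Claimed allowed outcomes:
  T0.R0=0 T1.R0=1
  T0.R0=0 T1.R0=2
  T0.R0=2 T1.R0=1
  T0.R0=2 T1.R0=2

outcome vector order: (T0.R0,T1.R0)
under SC → 02; 21; 22
claimed∖SC = {01}

spurious: T0.R0=0 T1.R0=1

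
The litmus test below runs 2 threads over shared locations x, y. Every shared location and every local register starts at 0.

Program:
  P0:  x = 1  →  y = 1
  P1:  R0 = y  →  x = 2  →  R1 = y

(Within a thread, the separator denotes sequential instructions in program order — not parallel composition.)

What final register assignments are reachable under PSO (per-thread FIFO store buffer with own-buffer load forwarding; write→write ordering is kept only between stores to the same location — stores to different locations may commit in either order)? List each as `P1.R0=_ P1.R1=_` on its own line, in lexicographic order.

outcome vector order: (P1.R0,P1.R1)
|PSO outcomes| = 3

P1.R0=0 P1.R1=0
P1.R0=0 P1.R1=1
P1.R0=1 P1.R1=1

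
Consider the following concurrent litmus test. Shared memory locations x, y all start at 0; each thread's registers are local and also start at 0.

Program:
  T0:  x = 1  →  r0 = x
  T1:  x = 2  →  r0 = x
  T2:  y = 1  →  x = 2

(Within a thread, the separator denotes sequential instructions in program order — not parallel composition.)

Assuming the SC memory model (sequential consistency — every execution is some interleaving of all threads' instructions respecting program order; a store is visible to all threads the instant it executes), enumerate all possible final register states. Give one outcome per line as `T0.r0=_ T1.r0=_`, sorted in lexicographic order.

T0.r0=1 T1.r0=1
T0.r0=1 T1.r0=2
T0.r0=2 T1.r0=1
T0.r0=2 T1.r0=2

outcome vector order: (T0.r0,T1.r0)
|SC outcomes| = 4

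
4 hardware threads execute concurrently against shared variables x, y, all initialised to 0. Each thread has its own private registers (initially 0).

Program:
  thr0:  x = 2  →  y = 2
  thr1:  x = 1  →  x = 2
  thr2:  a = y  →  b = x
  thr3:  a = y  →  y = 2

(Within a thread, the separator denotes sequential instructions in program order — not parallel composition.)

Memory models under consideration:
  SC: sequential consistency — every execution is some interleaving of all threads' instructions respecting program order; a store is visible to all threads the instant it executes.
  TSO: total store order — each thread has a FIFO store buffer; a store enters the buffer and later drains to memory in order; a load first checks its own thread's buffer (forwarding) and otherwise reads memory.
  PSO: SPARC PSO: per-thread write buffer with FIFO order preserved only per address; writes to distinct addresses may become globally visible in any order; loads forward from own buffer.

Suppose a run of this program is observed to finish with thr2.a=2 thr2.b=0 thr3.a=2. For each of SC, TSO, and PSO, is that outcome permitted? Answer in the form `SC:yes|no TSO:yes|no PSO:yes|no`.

SC:no TSO:no PSO:yes

outcome vector order: (thr2.a,thr2.b,thr3.a)
[SC] allowed = {(0,0,0), (0,0,2), (0,1,0), (0,1,2), (0,2,0), (0,2,2), (2,0,0), (2,1,0), (2,1,2), (2,2,0), (2,2,2)}
[TSO] allowed = {(0,0,0), (0,0,2), (0,1,0), (0,1,2), (0,2,0), (0,2,2), (2,0,0), (2,1,0), (2,1,2), (2,2,0), (2,2,2)}
[PSO] allowed = {(0,0,0), (0,0,2), (0,1,0), (0,1,2), (0,2,0), (0,2,2), (2,0,0), (2,0,2), (2,1,0), (2,1,2), (2,2,0), (2,2,2)}
target (2,0,2) ∈ {PSO}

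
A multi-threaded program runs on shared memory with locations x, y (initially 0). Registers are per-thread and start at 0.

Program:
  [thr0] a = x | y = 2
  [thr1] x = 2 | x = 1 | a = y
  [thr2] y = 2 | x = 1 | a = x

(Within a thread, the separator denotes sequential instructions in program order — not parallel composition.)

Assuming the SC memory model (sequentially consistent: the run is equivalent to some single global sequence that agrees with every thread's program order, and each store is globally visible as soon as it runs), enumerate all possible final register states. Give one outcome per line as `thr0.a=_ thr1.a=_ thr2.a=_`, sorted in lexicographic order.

outcome vector order: (thr0.a,thr1.a,thr2.a)
|SC outcomes| = 9

thr0.a=0 thr1.a=0 thr2.a=1
thr0.a=0 thr1.a=2 thr2.a=1
thr0.a=0 thr1.a=2 thr2.a=2
thr0.a=1 thr1.a=0 thr2.a=1
thr0.a=1 thr1.a=2 thr2.a=1
thr0.a=1 thr1.a=2 thr2.a=2
thr0.a=2 thr1.a=0 thr2.a=1
thr0.a=2 thr1.a=2 thr2.a=1
thr0.a=2 thr1.a=2 thr2.a=2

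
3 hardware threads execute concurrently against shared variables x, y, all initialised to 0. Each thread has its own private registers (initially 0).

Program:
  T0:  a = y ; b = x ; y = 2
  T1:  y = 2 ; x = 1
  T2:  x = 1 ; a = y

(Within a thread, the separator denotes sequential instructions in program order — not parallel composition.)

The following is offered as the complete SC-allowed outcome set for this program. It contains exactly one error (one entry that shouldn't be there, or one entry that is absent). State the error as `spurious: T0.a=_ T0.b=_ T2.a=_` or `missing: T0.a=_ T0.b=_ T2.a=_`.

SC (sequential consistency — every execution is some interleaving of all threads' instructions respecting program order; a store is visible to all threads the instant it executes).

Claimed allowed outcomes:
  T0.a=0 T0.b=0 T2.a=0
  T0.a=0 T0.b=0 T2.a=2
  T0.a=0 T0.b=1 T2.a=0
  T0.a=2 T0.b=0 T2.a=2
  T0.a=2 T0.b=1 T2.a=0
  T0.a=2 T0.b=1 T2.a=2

missing: T0.a=0 T0.b=1 T2.a=2

outcome vector order: (T0.a,T0.b,T2.a)
SC: 7 outcomes — {0/0/0 0/0/2 0/1/0 0/1/2 2/0/2 2/1/0 2/1/2}
SC∖claimed = {0/1/2}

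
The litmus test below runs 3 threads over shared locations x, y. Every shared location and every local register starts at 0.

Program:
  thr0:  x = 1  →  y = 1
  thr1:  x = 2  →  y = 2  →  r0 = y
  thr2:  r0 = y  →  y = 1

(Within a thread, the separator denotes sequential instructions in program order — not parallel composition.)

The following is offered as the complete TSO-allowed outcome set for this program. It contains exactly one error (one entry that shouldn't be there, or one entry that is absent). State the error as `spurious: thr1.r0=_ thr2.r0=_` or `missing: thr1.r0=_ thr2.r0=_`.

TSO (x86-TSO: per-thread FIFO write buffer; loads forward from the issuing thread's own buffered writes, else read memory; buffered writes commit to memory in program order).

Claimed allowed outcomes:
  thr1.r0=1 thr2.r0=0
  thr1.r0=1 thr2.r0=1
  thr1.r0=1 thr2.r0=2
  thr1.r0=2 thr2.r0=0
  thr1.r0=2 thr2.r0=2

outcome vector order: (thr1.r0,thr2.r0)
under TSO → 1/0, 1/1, 1/2, 2/0, 2/1, 2/2
TSO∖claimed = {2/1}

missing: thr1.r0=2 thr2.r0=1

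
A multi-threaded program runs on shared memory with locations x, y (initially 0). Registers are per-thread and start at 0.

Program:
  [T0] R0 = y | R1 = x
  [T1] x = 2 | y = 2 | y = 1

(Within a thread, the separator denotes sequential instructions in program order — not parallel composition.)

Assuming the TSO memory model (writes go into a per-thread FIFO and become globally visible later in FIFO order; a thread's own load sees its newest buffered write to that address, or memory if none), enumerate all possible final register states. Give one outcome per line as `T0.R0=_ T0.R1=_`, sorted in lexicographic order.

outcome vector order: (T0.R0,T0.R1)
|TSO outcomes| = 4

T0.R0=0 T0.R1=0
T0.R0=0 T0.R1=2
T0.R0=1 T0.R1=2
T0.R0=2 T0.R1=2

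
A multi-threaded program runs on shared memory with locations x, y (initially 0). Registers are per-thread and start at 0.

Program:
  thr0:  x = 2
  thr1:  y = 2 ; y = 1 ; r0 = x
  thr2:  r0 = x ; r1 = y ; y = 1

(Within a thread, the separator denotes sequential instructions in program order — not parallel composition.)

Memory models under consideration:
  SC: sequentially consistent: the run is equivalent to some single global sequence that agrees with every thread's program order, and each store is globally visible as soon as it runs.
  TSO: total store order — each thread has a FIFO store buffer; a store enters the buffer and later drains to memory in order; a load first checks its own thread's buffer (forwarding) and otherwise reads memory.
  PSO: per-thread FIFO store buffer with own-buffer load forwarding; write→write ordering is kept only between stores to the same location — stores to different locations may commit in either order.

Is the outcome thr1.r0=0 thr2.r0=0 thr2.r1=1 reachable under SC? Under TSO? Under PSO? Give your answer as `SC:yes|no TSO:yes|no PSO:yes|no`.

outcome vector order: (thr1.r0,thr2.r0,thr2.r1)
SC: 10 outcomes — {(0,0,0), (0,0,1), (0,0,2), (0,2,1), (2,0,0), (2,0,1), (2,0,2), (2,2,0), (2,2,1), (2,2,2)}
TSO: 12 outcomes — {(0,0,0), (0,0,1), (0,0,2), (0,2,0), (0,2,1), (0,2,2), (2,0,0), (2,0,1), (2,0,2), (2,2,0), (2,2,1), (2,2,2)}
PSO: 12 outcomes — {(0,0,0), (0,0,1), (0,0,2), (0,2,0), (0,2,1), (0,2,2), (2,0,0), (2,0,1), (2,0,2), (2,2,0), (2,2,1), (2,2,2)}
target (0,0,1) ∈ {SC,TSO,PSO}

SC:yes TSO:yes PSO:yes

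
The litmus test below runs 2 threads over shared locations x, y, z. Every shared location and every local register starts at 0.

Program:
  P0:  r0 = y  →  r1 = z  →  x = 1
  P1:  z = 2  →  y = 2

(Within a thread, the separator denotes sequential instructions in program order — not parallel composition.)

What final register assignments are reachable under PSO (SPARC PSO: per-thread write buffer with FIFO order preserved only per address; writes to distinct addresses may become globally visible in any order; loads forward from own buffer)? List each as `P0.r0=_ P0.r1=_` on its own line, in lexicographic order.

outcome vector order: (P0.r0,P0.r1)
|PSO outcomes| = 4

P0.r0=0 P0.r1=0
P0.r0=0 P0.r1=2
P0.r0=2 P0.r1=0
P0.r0=2 P0.r1=2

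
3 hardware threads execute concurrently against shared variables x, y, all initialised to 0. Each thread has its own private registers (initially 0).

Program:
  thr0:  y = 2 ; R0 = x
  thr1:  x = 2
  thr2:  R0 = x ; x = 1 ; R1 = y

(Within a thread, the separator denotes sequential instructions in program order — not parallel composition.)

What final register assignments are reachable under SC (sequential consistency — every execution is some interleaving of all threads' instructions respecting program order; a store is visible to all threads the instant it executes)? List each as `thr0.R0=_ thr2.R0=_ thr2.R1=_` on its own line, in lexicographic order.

outcome vector order: (thr0.R0,thr2.R0,thr2.R1)
|SC outcomes| = 9

thr0.R0=0 thr2.R0=0 thr2.R1=2
thr0.R0=0 thr2.R0=2 thr2.R1=2
thr0.R0=1 thr2.R0=0 thr2.R1=0
thr0.R0=1 thr2.R0=0 thr2.R1=2
thr0.R0=1 thr2.R0=2 thr2.R1=0
thr0.R0=1 thr2.R0=2 thr2.R1=2
thr0.R0=2 thr2.R0=0 thr2.R1=0
thr0.R0=2 thr2.R0=0 thr2.R1=2
thr0.R0=2 thr2.R0=2 thr2.R1=2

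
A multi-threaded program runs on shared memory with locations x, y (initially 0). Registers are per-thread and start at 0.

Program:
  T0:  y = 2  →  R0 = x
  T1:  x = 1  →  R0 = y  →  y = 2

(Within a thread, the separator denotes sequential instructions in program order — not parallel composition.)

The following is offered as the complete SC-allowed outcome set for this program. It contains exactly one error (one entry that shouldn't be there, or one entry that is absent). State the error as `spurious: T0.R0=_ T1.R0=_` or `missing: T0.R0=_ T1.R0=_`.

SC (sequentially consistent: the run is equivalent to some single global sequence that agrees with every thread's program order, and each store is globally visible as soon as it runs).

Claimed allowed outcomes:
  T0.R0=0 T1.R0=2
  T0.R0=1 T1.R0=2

outcome vector order: (T0.R0,T1.R0)
[SC] allowed = {(0,2), (1,0), (1,2)}
SC∖claimed = {(1,0)}

missing: T0.R0=1 T1.R0=0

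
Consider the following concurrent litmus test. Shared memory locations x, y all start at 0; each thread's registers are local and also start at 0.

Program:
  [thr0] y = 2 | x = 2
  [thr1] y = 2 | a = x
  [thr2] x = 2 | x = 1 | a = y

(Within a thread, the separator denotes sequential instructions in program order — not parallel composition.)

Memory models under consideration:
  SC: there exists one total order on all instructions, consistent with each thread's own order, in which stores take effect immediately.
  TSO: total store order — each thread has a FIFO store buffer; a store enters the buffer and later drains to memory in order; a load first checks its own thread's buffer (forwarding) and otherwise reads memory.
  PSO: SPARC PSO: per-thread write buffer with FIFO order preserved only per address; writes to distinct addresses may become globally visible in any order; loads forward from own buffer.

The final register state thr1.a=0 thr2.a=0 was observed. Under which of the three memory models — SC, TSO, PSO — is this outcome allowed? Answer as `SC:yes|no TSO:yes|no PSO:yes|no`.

SC:no TSO:yes PSO:yes

outcome vector order: (thr1.a,thr2.a)
SC (5): 0/2 1/0 1/2 2/0 2/2
TSO (6): 0/0 0/2 1/0 1/2 2/0 2/2
PSO (6): 0/0 0/2 1/0 1/2 2/0 2/2
target 0/0 ∈ {TSO,PSO}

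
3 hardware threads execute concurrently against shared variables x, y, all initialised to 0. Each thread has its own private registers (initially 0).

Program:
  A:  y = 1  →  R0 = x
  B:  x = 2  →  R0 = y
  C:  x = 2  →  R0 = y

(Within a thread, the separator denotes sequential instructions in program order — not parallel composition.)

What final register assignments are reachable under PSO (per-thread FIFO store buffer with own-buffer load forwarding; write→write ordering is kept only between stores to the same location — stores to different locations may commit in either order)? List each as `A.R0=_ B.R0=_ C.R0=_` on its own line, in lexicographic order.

A.R0=0 B.R0=0 C.R0=0
A.R0=0 B.R0=0 C.R0=1
A.R0=0 B.R0=1 C.R0=0
A.R0=0 B.R0=1 C.R0=1
A.R0=2 B.R0=0 C.R0=0
A.R0=2 B.R0=0 C.R0=1
A.R0=2 B.R0=1 C.R0=0
A.R0=2 B.R0=1 C.R0=1

outcome vector order: (A.R0,B.R0,C.R0)
|PSO outcomes| = 8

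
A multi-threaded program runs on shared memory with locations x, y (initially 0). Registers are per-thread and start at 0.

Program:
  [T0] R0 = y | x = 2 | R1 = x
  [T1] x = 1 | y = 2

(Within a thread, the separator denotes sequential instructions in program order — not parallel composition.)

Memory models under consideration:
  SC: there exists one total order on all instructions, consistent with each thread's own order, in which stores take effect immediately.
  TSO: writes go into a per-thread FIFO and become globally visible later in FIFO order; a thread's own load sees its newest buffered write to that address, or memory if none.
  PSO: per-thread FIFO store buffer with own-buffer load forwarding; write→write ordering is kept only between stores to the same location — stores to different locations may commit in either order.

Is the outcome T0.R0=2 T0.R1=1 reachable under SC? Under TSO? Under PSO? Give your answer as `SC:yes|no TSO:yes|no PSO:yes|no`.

SC:no TSO:no PSO:yes

outcome vector order: (T0.R0,T0.R1)
SC: 3 outcomes — {(0,1) (0,2) (2,2)}
TSO: 3 outcomes — {(0,1) (0,2) (2,2)}
PSO: 4 outcomes — {(0,1) (0,2) (2,1) (2,2)}
target (2,1) ∈ {PSO}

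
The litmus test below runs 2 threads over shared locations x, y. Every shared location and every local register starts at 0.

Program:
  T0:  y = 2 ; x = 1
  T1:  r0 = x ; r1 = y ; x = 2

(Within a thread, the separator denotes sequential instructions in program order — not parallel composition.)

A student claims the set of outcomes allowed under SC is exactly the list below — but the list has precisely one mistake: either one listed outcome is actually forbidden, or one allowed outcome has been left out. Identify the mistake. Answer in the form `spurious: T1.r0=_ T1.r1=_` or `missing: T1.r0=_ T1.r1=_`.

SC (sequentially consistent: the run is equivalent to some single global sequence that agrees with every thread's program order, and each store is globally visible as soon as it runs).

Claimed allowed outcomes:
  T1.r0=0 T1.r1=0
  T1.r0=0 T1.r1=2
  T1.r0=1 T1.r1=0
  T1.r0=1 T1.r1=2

spurious: T1.r0=1 T1.r1=0

outcome vector order: (T1.r0,T1.r1)
[SC] allowed = {(0,0) (0,2) (1,2)}
claimed∖SC = {(1,0)}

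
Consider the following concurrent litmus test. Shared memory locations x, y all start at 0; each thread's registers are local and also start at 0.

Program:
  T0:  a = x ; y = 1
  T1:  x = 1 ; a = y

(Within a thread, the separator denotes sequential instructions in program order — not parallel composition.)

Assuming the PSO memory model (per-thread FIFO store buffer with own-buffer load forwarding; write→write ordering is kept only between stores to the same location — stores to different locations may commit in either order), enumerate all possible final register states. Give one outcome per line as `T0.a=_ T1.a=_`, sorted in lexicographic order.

T0.a=0 T1.a=0
T0.a=0 T1.a=1
T0.a=1 T1.a=0
T0.a=1 T1.a=1

outcome vector order: (T0.a,T1.a)
|PSO outcomes| = 4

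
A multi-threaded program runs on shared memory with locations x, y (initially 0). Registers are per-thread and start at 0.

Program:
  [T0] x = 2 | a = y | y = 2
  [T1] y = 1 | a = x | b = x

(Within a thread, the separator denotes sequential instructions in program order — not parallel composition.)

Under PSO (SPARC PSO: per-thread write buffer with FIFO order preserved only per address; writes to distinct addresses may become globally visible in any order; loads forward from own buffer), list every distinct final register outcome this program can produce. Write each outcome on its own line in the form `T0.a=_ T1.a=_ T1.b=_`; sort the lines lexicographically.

T0.a=0 T1.a=0 T1.b=0
T0.a=0 T1.a=0 T1.b=2
T0.a=0 T1.a=2 T1.b=2
T0.a=1 T1.a=0 T1.b=0
T0.a=1 T1.a=0 T1.b=2
T0.a=1 T1.a=2 T1.b=2

outcome vector order: (T0.a,T1.a,T1.b)
|PSO outcomes| = 6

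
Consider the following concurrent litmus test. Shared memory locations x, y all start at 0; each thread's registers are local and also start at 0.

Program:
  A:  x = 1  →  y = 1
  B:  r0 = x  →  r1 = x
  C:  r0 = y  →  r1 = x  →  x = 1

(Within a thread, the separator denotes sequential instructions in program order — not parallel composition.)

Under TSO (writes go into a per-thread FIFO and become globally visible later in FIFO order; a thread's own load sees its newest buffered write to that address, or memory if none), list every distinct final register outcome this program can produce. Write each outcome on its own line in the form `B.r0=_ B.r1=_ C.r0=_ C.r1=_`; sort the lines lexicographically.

B.r0=0 B.r1=0 C.r0=0 C.r1=0
B.r0=0 B.r1=0 C.r0=0 C.r1=1
B.r0=0 B.r1=0 C.r0=1 C.r1=1
B.r0=0 B.r1=1 C.r0=0 C.r1=0
B.r0=0 B.r1=1 C.r0=0 C.r1=1
B.r0=0 B.r1=1 C.r0=1 C.r1=1
B.r0=1 B.r1=1 C.r0=0 C.r1=0
B.r0=1 B.r1=1 C.r0=0 C.r1=1
B.r0=1 B.r1=1 C.r0=1 C.r1=1

outcome vector order: (B.r0,B.r1,C.r0,C.r1)
|TSO outcomes| = 9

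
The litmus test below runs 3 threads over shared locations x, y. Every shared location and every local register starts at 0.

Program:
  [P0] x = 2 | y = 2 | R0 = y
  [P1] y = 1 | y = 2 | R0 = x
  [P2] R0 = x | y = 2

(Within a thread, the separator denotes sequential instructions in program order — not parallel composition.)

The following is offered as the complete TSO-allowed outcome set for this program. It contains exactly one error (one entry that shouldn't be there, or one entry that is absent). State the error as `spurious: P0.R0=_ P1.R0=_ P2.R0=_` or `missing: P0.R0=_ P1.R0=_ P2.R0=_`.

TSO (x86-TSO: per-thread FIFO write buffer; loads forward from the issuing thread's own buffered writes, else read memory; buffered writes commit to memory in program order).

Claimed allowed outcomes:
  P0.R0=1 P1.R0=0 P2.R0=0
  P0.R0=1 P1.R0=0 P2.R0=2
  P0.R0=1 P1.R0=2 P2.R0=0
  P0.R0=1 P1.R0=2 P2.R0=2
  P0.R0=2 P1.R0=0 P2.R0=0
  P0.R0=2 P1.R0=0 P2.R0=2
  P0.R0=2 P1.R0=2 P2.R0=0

outcome vector order: (P0.R0,P1.R0,P2.R0)
[TSO] allowed = {1/0/0 1/0/2 1/2/0 1/2/2 2/0/0 2/0/2 2/2/0 2/2/2}
TSO∖claimed = {2/2/2}

missing: P0.R0=2 P1.R0=2 P2.R0=2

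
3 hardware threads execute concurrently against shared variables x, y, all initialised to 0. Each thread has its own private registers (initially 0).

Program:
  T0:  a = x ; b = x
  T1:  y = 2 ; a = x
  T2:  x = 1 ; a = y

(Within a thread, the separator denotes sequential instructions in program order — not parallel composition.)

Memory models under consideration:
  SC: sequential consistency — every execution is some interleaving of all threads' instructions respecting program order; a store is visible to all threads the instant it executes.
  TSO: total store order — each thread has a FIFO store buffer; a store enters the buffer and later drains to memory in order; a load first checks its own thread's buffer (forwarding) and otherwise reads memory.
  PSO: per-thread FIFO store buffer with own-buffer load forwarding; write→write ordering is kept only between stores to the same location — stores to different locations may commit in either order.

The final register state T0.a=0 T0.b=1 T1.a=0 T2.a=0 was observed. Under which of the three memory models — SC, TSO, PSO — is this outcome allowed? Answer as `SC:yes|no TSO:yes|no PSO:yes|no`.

outcome vector order: (T0.a,T0.b,T1.a,T2.a)
SC (9): 0/0/0/2, 0/0/1/0, 0/0/1/2, 0/1/0/2, 0/1/1/0, 0/1/1/2, 1/1/0/2, 1/1/1/0, 1/1/1/2
TSO (12): 0/0/0/0, 0/0/0/2, 0/0/1/0, 0/0/1/2, 0/1/0/0, 0/1/0/2, 0/1/1/0, 0/1/1/2, 1/1/0/0, 1/1/0/2, 1/1/1/0, 1/1/1/2
PSO (12): 0/0/0/0, 0/0/0/2, 0/0/1/0, 0/0/1/2, 0/1/0/0, 0/1/0/2, 0/1/1/0, 0/1/1/2, 1/1/0/0, 1/1/0/2, 1/1/1/0, 1/1/1/2
target 0/1/0/0 ∈ {TSO,PSO}

SC:no TSO:yes PSO:yes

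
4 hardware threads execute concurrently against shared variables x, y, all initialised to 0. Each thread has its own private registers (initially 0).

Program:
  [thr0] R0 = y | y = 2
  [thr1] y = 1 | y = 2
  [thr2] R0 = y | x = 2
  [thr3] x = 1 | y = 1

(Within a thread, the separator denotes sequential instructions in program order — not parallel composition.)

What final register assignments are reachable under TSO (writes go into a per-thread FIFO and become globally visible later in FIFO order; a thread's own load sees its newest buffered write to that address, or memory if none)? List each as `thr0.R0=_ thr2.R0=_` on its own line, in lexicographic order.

outcome vector order: (thr0.R0,thr2.R0)
|TSO outcomes| = 9

thr0.R0=0 thr2.R0=0
thr0.R0=0 thr2.R0=1
thr0.R0=0 thr2.R0=2
thr0.R0=1 thr2.R0=0
thr0.R0=1 thr2.R0=1
thr0.R0=1 thr2.R0=2
thr0.R0=2 thr2.R0=0
thr0.R0=2 thr2.R0=1
thr0.R0=2 thr2.R0=2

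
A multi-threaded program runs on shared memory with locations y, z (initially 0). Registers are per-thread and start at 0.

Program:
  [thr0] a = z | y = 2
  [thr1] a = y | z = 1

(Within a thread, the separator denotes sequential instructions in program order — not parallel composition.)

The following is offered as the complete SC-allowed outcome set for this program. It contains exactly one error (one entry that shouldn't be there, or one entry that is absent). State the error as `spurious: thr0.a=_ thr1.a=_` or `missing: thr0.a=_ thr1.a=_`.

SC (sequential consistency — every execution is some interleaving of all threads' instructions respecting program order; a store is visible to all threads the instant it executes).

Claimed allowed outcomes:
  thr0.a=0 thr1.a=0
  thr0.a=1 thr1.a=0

outcome vector order: (thr0.a,thr1.a)
[SC] allowed = {00; 02; 10}
SC∖claimed = {02}

missing: thr0.a=0 thr1.a=2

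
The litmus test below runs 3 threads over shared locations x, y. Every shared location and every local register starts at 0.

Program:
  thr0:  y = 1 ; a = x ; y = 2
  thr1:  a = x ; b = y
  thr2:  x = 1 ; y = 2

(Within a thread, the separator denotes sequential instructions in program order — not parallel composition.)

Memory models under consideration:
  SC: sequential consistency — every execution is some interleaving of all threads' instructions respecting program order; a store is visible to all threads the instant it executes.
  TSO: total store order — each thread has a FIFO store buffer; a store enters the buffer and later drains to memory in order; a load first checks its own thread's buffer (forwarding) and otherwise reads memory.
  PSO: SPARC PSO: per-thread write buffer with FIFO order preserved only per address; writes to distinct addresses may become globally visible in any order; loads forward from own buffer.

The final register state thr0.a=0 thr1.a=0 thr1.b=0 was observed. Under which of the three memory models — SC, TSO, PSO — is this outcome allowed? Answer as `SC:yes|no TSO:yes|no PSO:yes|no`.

outcome vector order: (thr0.a,thr1.a,thr1.b)
SC: 11 outcomes — {0/0/0; 0/0/1; 0/0/2; 0/1/1; 0/1/2; 1/0/0; 1/0/1; 1/0/2; 1/1/0; 1/1/1; 1/1/2}
TSO: 12 outcomes — {0/0/0; 0/0/1; 0/0/2; 0/1/0; 0/1/1; 0/1/2; 1/0/0; 1/0/1; 1/0/2; 1/1/0; 1/1/1; 1/1/2}
PSO: 12 outcomes — {0/0/0; 0/0/1; 0/0/2; 0/1/0; 0/1/1; 0/1/2; 1/0/0; 1/0/1; 1/0/2; 1/1/0; 1/1/1; 1/1/2}
target 0/0/0 ∈ {SC,TSO,PSO}

SC:yes TSO:yes PSO:yes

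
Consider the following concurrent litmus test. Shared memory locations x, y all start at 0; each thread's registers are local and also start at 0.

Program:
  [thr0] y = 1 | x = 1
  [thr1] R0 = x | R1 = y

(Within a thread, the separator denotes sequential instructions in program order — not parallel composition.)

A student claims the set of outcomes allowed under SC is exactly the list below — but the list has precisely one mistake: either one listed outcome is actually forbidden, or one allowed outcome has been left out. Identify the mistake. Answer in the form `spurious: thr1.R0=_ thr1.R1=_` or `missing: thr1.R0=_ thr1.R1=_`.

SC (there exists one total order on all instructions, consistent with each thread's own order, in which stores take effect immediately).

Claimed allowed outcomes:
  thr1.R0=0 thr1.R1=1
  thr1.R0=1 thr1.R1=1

missing: thr1.R0=0 thr1.R1=0

outcome vector order: (thr1.R0,thr1.R1)
SC: 3 outcomes — {0/0; 0/1; 1/1}
SC∖claimed = {0/0}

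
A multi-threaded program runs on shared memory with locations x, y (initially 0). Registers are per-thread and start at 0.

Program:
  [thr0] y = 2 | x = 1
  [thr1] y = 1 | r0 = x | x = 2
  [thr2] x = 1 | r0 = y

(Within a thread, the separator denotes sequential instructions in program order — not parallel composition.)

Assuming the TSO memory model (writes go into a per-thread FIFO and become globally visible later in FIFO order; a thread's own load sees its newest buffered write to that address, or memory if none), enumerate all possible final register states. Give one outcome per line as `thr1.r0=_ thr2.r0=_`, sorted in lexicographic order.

outcome vector order: (thr1.r0,thr2.r0)
|TSO outcomes| = 6

thr1.r0=0 thr2.r0=0
thr1.r0=0 thr2.r0=1
thr1.r0=0 thr2.r0=2
thr1.r0=1 thr2.r0=0
thr1.r0=1 thr2.r0=1
thr1.r0=1 thr2.r0=2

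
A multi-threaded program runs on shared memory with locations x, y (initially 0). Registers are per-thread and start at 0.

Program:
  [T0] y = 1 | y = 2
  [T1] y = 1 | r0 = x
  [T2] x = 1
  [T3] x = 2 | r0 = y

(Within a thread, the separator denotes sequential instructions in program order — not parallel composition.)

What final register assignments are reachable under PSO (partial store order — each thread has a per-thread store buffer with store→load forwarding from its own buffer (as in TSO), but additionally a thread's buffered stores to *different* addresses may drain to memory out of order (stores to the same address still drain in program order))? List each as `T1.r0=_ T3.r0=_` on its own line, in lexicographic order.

T1.r0=0 T3.r0=0
T1.r0=0 T3.r0=1
T1.r0=0 T3.r0=2
T1.r0=1 T3.r0=0
T1.r0=1 T3.r0=1
T1.r0=1 T3.r0=2
T1.r0=2 T3.r0=0
T1.r0=2 T3.r0=1
T1.r0=2 T3.r0=2

outcome vector order: (T1.r0,T3.r0)
|PSO outcomes| = 9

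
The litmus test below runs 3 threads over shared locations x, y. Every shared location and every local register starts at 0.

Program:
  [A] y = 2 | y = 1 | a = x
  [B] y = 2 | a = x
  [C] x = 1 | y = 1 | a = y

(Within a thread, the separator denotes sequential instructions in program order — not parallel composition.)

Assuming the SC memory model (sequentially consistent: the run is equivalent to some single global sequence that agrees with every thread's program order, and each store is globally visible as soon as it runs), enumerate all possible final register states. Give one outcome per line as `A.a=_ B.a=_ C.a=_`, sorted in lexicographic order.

A.a=0 B.a=0 C.a=1
A.a=0 B.a=1 C.a=1
A.a=0 B.a=1 C.a=2
A.a=1 B.a=0 C.a=1
A.a=1 B.a=0 C.a=2
A.a=1 B.a=1 C.a=1
A.a=1 B.a=1 C.a=2

outcome vector order: (A.a,B.a,C.a)
|SC outcomes| = 7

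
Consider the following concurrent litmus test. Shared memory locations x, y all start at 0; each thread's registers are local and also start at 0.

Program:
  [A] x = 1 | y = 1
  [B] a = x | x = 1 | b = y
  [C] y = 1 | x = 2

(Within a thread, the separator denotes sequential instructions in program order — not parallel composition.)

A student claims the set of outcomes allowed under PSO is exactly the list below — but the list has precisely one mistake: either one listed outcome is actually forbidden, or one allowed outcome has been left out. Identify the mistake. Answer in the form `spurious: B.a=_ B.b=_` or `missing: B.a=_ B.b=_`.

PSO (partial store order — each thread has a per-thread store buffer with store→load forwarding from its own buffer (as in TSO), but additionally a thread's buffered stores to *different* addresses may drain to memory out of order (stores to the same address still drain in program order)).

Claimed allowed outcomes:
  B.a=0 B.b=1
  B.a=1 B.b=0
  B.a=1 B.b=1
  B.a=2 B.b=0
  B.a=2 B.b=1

missing: B.a=0 B.b=0

outcome vector order: (B.a,B.b)
under PSO → 0/0, 0/1, 1/0, 1/1, 2/0, 2/1
PSO∖claimed = {0/0}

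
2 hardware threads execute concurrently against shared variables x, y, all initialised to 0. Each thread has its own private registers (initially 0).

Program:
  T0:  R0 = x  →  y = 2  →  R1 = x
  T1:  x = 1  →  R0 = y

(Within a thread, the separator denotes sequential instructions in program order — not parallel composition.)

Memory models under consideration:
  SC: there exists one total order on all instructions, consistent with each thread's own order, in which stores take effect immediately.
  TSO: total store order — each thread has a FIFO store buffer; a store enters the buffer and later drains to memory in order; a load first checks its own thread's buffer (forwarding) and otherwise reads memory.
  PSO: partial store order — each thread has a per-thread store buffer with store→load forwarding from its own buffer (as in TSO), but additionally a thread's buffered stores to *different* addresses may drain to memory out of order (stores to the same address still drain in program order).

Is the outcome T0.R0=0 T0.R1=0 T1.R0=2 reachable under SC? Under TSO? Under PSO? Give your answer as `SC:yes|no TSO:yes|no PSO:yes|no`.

SC:yes TSO:yes PSO:yes

outcome vector order: (T0.R0,T0.R1,T1.R0)
SC (5): 0/0/2, 0/1/0, 0/1/2, 1/1/0, 1/1/2
TSO (6): 0/0/0, 0/0/2, 0/1/0, 0/1/2, 1/1/0, 1/1/2
PSO (6): 0/0/0, 0/0/2, 0/1/0, 0/1/2, 1/1/0, 1/1/2
target 0/0/2 ∈ {SC,TSO,PSO}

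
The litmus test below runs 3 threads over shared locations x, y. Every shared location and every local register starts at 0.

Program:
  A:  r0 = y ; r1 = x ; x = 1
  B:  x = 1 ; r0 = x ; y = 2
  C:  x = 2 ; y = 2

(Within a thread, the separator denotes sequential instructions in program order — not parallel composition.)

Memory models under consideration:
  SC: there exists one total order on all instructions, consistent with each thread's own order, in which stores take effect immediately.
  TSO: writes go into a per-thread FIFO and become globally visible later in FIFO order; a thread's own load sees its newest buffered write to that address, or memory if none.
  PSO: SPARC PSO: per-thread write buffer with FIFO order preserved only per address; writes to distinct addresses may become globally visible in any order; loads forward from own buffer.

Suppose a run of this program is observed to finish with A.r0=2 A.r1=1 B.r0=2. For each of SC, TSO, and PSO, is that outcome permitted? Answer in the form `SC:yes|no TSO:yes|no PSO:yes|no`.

SC:no TSO:no PSO:yes

outcome vector order: (A.r0,A.r1,B.r0)
SC (9): 001; 002; 011; 012; 021; 022; 211; 221; 222
TSO (9): 001; 002; 011; 012; 021; 022; 211; 221; 222
PSO (12): 001; 002; 011; 012; 021; 022; 201; 202; 211; 212; 221; 222
target 212 ∈ {PSO}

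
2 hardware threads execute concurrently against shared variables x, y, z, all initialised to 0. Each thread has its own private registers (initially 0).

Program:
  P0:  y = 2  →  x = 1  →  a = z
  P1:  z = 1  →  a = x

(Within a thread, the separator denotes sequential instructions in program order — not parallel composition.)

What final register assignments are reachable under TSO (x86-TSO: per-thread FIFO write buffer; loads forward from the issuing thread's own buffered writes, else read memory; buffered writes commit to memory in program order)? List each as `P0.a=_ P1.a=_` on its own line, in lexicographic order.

P0.a=0 P1.a=0
P0.a=0 P1.a=1
P0.a=1 P1.a=0
P0.a=1 P1.a=1

outcome vector order: (P0.a,P1.a)
|TSO outcomes| = 4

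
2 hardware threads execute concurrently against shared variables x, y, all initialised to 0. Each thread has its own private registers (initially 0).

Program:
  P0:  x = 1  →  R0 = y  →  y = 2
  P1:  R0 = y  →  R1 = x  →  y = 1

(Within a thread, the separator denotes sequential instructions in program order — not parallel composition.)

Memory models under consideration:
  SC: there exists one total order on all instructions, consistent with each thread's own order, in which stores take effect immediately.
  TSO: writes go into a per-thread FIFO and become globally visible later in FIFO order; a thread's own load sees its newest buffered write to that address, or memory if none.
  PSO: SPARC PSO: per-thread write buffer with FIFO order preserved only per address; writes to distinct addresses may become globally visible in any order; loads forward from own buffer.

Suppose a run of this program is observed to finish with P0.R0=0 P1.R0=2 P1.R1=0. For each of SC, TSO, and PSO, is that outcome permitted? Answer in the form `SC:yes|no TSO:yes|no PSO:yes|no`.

SC:no TSO:no PSO:yes

outcome vector order: (P0.R0,P1.R0,P1.R1)
under SC → (0,0,0), (0,0,1), (0,2,1), (1,0,0), (1,0,1)
under TSO → (0,0,0), (0,0,1), (0,2,1), (1,0,0), (1,0,1)
under PSO → (0,0,0), (0,0,1), (0,2,0), (0,2,1), (1,0,0), (1,0,1)
target (0,2,0) ∈ {PSO}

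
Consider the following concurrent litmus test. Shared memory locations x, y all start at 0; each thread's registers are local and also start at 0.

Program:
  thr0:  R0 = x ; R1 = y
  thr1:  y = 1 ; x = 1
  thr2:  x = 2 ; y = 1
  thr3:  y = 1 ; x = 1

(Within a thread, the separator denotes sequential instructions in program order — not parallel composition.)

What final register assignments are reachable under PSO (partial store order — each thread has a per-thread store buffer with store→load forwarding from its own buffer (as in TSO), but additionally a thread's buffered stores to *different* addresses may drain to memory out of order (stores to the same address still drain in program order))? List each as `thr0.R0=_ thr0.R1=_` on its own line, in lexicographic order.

thr0.R0=0 thr0.R1=0
thr0.R0=0 thr0.R1=1
thr0.R0=1 thr0.R1=0
thr0.R0=1 thr0.R1=1
thr0.R0=2 thr0.R1=0
thr0.R0=2 thr0.R1=1

outcome vector order: (thr0.R0,thr0.R1)
|PSO outcomes| = 6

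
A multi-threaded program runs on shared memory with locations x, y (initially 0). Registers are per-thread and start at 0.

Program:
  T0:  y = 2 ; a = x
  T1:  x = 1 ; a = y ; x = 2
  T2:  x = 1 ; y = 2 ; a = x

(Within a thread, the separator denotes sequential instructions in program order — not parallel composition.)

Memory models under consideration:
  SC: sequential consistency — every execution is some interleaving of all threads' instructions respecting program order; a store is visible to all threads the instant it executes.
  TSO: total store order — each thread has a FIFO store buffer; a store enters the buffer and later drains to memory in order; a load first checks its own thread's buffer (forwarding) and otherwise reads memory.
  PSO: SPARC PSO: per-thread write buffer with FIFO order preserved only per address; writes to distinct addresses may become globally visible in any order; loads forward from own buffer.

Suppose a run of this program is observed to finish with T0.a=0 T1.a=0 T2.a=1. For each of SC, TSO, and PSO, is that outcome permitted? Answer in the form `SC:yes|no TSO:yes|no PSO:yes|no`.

SC:no TSO:yes PSO:yes

outcome vector order: (T0.a,T1.a,T2.a)
SC: 10 outcomes — {0/2/1, 0/2/2, 1/0/1, 1/0/2, 1/2/1, 1/2/2, 2/0/1, 2/0/2, 2/2/1, 2/2/2}
TSO: 12 outcomes — {0/0/1, 0/0/2, 0/2/1, 0/2/2, 1/0/1, 1/0/2, 1/2/1, 1/2/2, 2/0/1, 2/0/2, 2/2/1, 2/2/2}
PSO: 12 outcomes — {0/0/1, 0/0/2, 0/2/1, 0/2/2, 1/0/1, 1/0/2, 1/2/1, 1/2/2, 2/0/1, 2/0/2, 2/2/1, 2/2/2}
target 0/0/1 ∈ {TSO,PSO}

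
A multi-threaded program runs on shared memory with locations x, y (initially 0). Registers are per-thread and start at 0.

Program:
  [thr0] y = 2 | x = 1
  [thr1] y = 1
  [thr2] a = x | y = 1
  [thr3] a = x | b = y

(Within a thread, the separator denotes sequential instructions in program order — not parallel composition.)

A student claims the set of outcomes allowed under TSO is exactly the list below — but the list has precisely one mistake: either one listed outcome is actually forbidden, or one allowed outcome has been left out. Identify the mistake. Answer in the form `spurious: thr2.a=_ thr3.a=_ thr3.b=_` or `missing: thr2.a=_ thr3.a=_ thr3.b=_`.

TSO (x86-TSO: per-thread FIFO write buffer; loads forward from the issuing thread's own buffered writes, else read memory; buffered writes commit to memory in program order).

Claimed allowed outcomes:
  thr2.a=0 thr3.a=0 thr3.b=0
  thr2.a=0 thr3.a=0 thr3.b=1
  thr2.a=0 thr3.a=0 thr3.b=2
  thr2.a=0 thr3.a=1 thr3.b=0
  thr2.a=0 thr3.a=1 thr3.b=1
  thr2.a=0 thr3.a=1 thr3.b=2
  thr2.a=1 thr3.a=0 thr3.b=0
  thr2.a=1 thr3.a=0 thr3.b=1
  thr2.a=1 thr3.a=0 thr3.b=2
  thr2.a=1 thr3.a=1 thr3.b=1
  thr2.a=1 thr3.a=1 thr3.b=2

outcome vector order: (thr2.a,thr3.a,thr3.b)
[TSO] allowed = {(0,0,0) (0,0,1) (0,0,2) (0,1,1) (0,1,2) (1,0,0) (1,0,1) (1,0,2) (1,1,1) (1,1,2)}
claimed∖TSO = {(0,1,0)}

spurious: thr2.a=0 thr3.a=1 thr3.b=0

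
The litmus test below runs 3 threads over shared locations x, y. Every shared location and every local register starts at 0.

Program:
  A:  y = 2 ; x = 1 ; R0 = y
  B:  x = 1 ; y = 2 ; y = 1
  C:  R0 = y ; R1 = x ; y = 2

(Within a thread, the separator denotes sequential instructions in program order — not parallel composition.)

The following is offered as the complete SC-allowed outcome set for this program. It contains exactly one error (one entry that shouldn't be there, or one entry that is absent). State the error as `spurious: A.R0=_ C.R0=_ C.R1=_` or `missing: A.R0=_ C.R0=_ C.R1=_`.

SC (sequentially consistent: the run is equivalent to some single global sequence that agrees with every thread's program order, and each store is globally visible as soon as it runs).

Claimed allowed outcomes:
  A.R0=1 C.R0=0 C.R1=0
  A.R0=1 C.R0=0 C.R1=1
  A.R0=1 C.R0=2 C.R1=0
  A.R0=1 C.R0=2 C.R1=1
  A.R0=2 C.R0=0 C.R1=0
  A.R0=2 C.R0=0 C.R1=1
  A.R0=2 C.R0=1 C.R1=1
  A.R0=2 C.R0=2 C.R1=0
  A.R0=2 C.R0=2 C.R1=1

missing: A.R0=1 C.R0=1 C.R1=1

outcome vector order: (A.R0,C.R0,C.R1)
SC: 10 outcomes — {<1 0 0> <1 0 1> <1 1 1> <1 2 0> <1 2 1> <2 0 0> <2 0 1> <2 1 1> <2 2 0> <2 2 1>}
SC∖claimed = {<1 1 1>}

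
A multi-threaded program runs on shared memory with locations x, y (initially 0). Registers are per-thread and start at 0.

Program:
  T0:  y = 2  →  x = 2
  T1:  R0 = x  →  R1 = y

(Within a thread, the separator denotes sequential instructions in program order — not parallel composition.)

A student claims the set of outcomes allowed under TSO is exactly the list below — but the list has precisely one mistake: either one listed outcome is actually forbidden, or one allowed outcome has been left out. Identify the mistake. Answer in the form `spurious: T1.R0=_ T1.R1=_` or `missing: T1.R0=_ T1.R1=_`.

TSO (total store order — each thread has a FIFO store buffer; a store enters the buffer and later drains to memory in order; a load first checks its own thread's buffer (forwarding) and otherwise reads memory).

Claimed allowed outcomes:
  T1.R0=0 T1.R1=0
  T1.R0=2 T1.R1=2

outcome vector order: (T1.R0,T1.R1)
TSO: 3 outcomes — {00 02 22}
TSO∖claimed = {02}

missing: T1.R0=0 T1.R1=2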